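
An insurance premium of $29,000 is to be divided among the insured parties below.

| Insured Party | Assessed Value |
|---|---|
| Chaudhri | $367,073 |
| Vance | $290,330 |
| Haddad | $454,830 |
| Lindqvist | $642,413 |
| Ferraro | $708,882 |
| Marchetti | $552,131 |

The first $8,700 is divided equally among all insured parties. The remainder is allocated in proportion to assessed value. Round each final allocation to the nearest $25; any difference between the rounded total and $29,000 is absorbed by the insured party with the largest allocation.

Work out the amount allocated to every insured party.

Chaudhri: $3,925; Vance: $3,400; Haddad: $4,500; Lindqvist: $5,775; Ferraro: $6,225; Marchetti: $5,175

Equal tier: $8,700 ÷ 6 = $1,450 apiece.
Remainder $20,300 by assessed value (total 3,015,659): Chaudhri 2,470.96 → $2,475; Vance 1,954.37 → $1,950; Haddad 3,061.70 → $3,050; Lindqvist 4,324.42 → $4,325; Ferraro 4,771.86 → $4,775; Marchetti 3,716.69 → $3,725.
Totals: Chaudhri $1,450 + $2,475 = $3,925; Vance $1,450 + $1,950 = $3,400; Haddad $1,450 + $3,050 = $4,500; Lindqvist $1,450 + $4,325 = $5,775; Ferraro $1,450 + $4,775 = $6,225; Marchetti $1,450 + $3,725 = $5,175.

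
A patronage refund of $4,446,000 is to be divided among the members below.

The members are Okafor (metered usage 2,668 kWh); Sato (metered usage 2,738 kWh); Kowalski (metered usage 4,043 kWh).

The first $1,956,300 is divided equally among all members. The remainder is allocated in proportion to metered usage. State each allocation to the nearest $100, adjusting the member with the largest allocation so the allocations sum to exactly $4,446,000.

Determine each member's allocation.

Equal tier: $1,956,300 ÷ 3 = $652,100 apiece.
Remainder $2,489,700 by metered usage (total 9,449): Okafor 702,986.52 → $703,000; Sato 721,430.69 → $721,400; Kowalski 1,065,282.79 → $1,065,300.
Totals: Okafor $652,100 + $703,000 = $1,355,100; Sato $652,100 + $721,400 = $1,373,500; Kowalski $652,100 + $1,065,300 = $1,717,400.

Okafor: $1,355,100 · Sato: $1,373,500 · Kowalski: $1,717,400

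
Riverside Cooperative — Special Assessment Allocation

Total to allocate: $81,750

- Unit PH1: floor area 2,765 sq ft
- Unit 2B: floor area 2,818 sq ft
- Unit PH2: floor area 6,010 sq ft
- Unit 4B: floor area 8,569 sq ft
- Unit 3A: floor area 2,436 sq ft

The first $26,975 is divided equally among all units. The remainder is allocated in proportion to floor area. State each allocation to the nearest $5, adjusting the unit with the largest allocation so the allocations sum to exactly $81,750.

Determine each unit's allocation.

Unit PH1: $12,095 · Unit 2B: $12,225 · Unit PH2: $19,965 · Unit 4B: $26,165 · Unit 3A: $11,300

Equal tier: $26,975 ÷ 5 = $5,395 apiece.
Remainder $54,775 by floor area (total 22,598): Unit PH1 6,702.05 → $6,700; Unit 2B 6,830.51 → $6,830; Unit PH2 14,567.56 → $14,570; Unit 4B 20,770.29 → $20,770; Unit 3A 5,904.59 → $5,905.
Totals: Unit PH1 $5,395 + $6,700 = $12,095; Unit 2B $5,395 + $6,830 = $12,225; Unit PH2 $5,395 + $14,570 = $19,965; Unit 4B $5,395 + $20,770 = $26,165; Unit 3A $5,395 + $5,905 = $11,300.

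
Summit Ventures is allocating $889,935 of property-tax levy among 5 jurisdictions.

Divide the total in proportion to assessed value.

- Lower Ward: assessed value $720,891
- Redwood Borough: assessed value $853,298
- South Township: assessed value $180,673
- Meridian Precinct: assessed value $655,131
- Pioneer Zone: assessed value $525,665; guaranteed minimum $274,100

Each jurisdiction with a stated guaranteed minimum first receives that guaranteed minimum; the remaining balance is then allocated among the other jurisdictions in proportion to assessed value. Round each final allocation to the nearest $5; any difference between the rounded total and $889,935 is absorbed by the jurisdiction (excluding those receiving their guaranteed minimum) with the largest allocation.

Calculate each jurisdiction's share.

Guaranteed amounts: Pioneer Zone $274,100. Residual $615,835.
Residual split over remaining assessed value 2,409,993: Lower Ward 184,212.12 → $184,210; Redwood Borough 218,046.60 → $218,045; South Township 46,168.08 → $46,170; Meridian Precinct 167,408.20 → $167,410.

Lower Ward: $184,210 · Redwood Borough: $218,045 · South Township: $46,170 · Meridian Precinct: $167,410 · Pioneer Zone: $274,100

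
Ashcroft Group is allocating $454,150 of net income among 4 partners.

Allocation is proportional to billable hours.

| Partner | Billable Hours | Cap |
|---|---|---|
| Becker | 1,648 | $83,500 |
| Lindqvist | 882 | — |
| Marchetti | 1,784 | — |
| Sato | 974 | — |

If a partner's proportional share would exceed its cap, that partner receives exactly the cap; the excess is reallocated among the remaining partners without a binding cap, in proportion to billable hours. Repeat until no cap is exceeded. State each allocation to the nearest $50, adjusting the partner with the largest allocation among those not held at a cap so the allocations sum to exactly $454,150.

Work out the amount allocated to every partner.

Becker: $83,500 | Lindqvist: $89,800 | Marchetti: $181,650 | Sato: $99,200

Combined billable hours = 5,288.
Proportional shares (ignoring caps): Becker 141,535.40; Lindqvist 75,748.92; Marchetti 153,215.51; Sato 83,650.17.
Cap binds for Becker ($83,500); balance $370,650 reallocated over remaining billable hours 3,640.
Remaining shares: Lindqvist 89,811.35 → $89,800; Marchetti 181,659.23 → $181,650; Sato 99,179.42 → $99,200.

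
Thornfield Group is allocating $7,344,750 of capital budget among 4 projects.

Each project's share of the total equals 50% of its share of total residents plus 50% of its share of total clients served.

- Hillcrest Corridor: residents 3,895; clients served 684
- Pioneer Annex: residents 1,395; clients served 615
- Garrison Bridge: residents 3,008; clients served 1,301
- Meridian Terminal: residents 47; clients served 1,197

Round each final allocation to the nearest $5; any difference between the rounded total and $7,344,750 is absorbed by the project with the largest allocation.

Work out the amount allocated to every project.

Hillcrest Corridor: $2,375,620; Pioneer Annex: $1,208,710; Garrison Bridge: $2,582,025; Meridian Terminal: $1,178,395

Residents total 8,345; clients served total 3,797.
Combined weights (50% residents + 50% clients served): Hillcrest Corridor 0.3234; Pioneer Annex 0.1646; Garrison Bridge 0.3515; Meridian Terminal 0.1604.
Proportional shares: Hillcrest Corridor 2,375,618.16; Pioneer Annex 1,208,710.61; Garrison Bridge 2,582,025.89; Meridian Terminal 1,178,395.35.
After rounding ($5): Hillcrest Corridor $2,375,620; Pioneer Annex $1,208,710; Garrison Bridge $2,582,025; Meridian Terminal $1,178,395. Sum = $7,344,750.
Sum already equals the total — no adjustment.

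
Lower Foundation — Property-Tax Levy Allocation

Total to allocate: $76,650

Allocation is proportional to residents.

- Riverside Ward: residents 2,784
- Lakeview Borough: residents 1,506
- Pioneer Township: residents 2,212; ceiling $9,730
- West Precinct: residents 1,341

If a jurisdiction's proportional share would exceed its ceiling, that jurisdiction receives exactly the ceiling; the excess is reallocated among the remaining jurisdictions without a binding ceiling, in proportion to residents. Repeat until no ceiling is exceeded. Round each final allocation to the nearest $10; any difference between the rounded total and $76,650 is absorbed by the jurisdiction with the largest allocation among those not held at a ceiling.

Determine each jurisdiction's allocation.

Riverside Ward: $33,080; Lakeview Borough: $17,900; Pioneer Township: $9,730; West Precinct: $15,940

Combined residents = 7,843.
Pro-rata shares before constraints: Riverside Ward 27,208.16; Lakeview Borough 14,718.21; Pioneer Township 21,617.98; West Precinct 13,105.65.
Held at cap: Pioneer Township ($9,730); balance $66,920 reallocated over remaining residents 5,631.
Shares after redistribution: Riverside Ward 33,085.65 → $33,090; Lakeview Borough 17,897.62 → $17,900; West Precinct 15,936.73 → $15,940.
Rounding difference −$10 applied to Riverside Ward → $33,080.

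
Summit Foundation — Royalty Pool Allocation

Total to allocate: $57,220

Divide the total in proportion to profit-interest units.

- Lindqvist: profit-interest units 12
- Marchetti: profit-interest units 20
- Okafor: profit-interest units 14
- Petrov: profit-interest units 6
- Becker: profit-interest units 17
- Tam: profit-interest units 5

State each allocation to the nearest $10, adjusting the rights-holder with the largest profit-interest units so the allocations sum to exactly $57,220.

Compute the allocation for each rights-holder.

Combined profit-interest units = 74.
Pro-rata amounts: Lindqvist 12/74 × $57,220 = 9,278.92; Marchetti 20/74 × $57,220 = 15,464.86; Okafor 14/74 × $57,220 = 10,825.41; Petrov 6/74 × $57,220 = 4,639.46; Becker 17/74 × $57,220 = 13,145.14; Tam 5/74 × $57,220 = 3,866.22.
After rounding ($10): Lindqvist $9,280; Marchetti $15,460; Okafor $10,830; Petrov $4,640; Becker $13,150; Tam $3,870. Sum = $57,230.
Difference $57,220 − $57,230 = −$10 applied to largest profit-interest units (Marchetti): Marchetti becomes $15,450.

Lindqvist: $9,280; Marchetti: $15,450; Okafor: $10,830; Petrov: $4,640; Becker: $13,150; Tam: $3,870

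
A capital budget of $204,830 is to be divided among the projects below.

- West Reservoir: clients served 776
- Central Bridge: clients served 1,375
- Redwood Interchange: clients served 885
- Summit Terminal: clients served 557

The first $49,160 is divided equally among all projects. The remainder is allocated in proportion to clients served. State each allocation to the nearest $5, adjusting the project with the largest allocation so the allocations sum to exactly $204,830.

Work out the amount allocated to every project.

West Reservoir: $45,910 | Central Bridge: $71,860 | Redwood Interchange: $50,635 | Summit Terminal: $36,425

First tranche $49,160 split equally: $12,290 each.
Remainder $155,670 by clients served (total 3,593): West Reservoir 33,620.91 → $33,620; Central Bridge 59,573.13 → $59,575; Redwood Interchange 38,343.43 → $38,345; Summit Terminal 24,132.53 → $24,135.
Rounding difference −$5 on remainder applied to Central Bridge.
Totals: West Reservoir $12,290 + $33,620 = $45,910; Central Bridge $12,290 + $59,570 = $71,860; Redwood Interchange $12,290 + $38,345 = $50,635; Summit Terminal $12,290 + $24,135 = $36,425.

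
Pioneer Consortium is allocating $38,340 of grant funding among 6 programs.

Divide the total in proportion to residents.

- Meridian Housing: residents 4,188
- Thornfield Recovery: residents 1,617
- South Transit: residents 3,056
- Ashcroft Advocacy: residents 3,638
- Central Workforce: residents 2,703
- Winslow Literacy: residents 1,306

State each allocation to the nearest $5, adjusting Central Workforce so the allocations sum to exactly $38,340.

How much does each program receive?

Meridian Housing: $9,725; Thornfield Recovery: $3,755; South Transit: $7,100; Ashcroft Advocacy: $8,450; Central Workforce: $6,275; Winslow Literacy: $3,035

Combined residents = 16,508.
Raw shares: Meridian Housing 4,188/16,508 × $38,340 = 9,726.67; Thornfield Recovery 1,617/16,508 × $38,340 = 3,755.50; South Transit 3,056/16,508 × $38,340 = 7,097.59; Ashcroft Advocacy 3,638/16,508 × $38,340 = 8,449.29; Central Workforce 2,703/16,508 × $38,340 = 6,277.75; Winslow Literacy 1,306/16,508 × $38,340 = 3,033.20.
After rounding ($5): Meridian Housing $9,725; Thornfield Recovery $3,755; South Transit $7,100; Ashcroft Advocacy $8,450; Central Workforce $6,280; Winslow Literacy $3,035. Sum = $38,345.
Difference $38,340 − $38,345 = −$5 applied to Central Workforce: Central Workforce becomes $6,275.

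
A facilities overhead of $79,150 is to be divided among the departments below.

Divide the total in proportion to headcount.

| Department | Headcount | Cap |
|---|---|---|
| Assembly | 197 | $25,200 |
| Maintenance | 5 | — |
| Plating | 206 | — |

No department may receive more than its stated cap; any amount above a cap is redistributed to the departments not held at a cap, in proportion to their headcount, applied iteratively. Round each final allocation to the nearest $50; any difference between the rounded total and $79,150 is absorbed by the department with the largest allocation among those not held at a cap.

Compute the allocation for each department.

Assembly: $25,200; Maintenance: $1,300; Plating: $52,650

Headcount total: 408.
Proportional shares (ignoring caps): Assembly 38,217.03; Maintenance 969.98; Plating 39,962.99.
Held at cap: Assembly ($25,200); residual $53,950 reallocated over remaining headcount 211.
Redistributed shares: Maintenance 1,278.44 → $1,300; Plating 52,671.56 → $52,650.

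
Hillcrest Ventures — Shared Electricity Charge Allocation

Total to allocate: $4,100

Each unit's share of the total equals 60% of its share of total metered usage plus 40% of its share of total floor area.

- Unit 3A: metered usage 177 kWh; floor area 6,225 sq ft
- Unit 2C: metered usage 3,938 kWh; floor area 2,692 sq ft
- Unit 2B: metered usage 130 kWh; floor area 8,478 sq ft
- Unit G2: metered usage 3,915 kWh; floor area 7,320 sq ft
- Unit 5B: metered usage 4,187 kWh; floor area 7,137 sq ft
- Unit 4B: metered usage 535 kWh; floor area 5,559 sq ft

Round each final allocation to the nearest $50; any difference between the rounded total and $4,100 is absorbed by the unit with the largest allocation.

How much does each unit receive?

Unit 3A: $300 | Unit 2C: $850 | Unit 2B: $400 | Unit G2: $1,050 | Unit 5B: $1,150 | Unit 4B: $350

Metered usage total 12,882; floor area total 37,411.
Composite weights (60% metered usage + 40% floor area): Unit 3A 0.0748; Unit 2C 0.2122; Unit 2B 0.0967; Unit G2 0.2606; Unit 5B 0.2713; Unit 4B 0.0844.
Proportional shares: Unit 3A 306.69; Unit 2C 870.03; Unit 2B 396.48; Unit G2 1,068.51; Unit 5B 1,112.43; Unit 4B 345.86.
After rounding ($50): Unit 3A $300; Unit 2C $850; Unit 2B $400; Unit G2 $1,050; Unit 5B $1,100; Unit 4B $350. Sum = $4,050.
Difference $4,100 − $4,050 = +$50 applied to largest allocation (Unit 5B): Unit 5B becomes $1,150.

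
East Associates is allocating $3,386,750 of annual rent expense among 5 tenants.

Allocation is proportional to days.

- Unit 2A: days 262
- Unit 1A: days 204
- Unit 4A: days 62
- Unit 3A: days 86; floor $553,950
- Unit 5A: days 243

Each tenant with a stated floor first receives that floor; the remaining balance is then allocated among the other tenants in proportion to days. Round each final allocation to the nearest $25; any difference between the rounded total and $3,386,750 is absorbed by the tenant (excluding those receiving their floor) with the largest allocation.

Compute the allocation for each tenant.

Guaranteed amounts: Unit 3A $553,950. Remaining pool $2,832,800.
Remaining pool split over remaining days 771: Unit 2A 962,637.61 → $962,650; Unit 1A 749,534.63 → $749,525; Unit 4A 227,799.74 → $227,800; Unit 5A 892,828.02 → $892,825.

Unit 2A: $962,650; Unit 1A: $749,525; Unit 4A: $227,800; Unit 3A: $553,950; Unit 5A: $892,825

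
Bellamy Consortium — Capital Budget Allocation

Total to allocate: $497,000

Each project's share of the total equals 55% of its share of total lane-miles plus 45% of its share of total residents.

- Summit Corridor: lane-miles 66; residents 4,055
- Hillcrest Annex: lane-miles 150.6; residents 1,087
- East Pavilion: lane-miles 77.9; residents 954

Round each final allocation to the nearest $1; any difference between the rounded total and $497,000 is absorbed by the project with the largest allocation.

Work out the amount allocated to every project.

Totals — lane-miles 294.5, residents 6,096.
Combined weights (55% lane-miles + 45% residents): Summit Corridor 0.4226; Hillcrest Annex 0.3615; East Pavilion 0.2159.
Unrounded shares: Summit Corridor 210,029.91; Hillcrest Annex 179,664.26; East Pavilion 107,305.83.
At nearest $1: Summit Corridor $210,030; Hillcrest Annex $179,664; East Pavilion $107,306. Sum = $497,000.
Rounded total matches; no reconciliation needed.

Summit Corridor: $210,030 | Hillcrest Annex: $179,664 | East Pavilion: $107,306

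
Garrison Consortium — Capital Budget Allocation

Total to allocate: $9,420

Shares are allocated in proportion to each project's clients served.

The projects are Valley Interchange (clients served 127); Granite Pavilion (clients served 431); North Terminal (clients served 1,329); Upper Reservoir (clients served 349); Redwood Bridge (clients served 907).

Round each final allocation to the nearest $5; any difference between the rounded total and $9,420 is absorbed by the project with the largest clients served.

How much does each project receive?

Valley Interchange: $380 · Granite Pavilion: $1,290 · North Terminal: $3,985 · Upper Reservoir: $1,045 · Redwood Bridge: $2,720

Clients served total: 127 + 431 + 1,329 + 349 + 907 = 3,143.
Unrounded shares: Valley Interchange 380.64; Granite Pavilion 1,291.77; North Terminal 3,983.19; Upper Reservoir 1,046.00; Redwood Bridge 2,718.40.
After rounding ($5): Valley Interchange $380; Granite Pavilion $1,290; North Terminal $3,985; Upper Reservoir $1,045; Redwood Bridge $2,720. Sum = $9,420.
Rounded total matches; no reconciliation needed.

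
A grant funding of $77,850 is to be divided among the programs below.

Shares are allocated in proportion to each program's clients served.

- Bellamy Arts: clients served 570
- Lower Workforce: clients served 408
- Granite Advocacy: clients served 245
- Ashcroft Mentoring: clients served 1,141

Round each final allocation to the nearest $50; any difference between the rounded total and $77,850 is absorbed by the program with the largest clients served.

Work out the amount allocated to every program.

Combined clients served = 570 + 408 + 245 + 1,141 = 2,364.
Pro-rata amounts: Bellamy Arts 18,770.94; Lower Workforce 13,436.04; Granite Advocacy 8,068.21; Ashcroft Mentoring 37,574.81.
After rounding ($50): Bellamy Arts $18,750; Lower Workforce $13,450; Granite Advocacy $8,050; Ashcroft Mentoring $37,550. Sum = $77,800.
Difference $77,850 − $77,800 = +$50 applied to largest clients served (Ashcroft Mentoring): Ashcroft Mentoring becomes $37,600.

Bellamy Arts: $18,750; Lower Workforce: $13,450; Granite Advocacy: $8,050; Ashcroft Mentoring: $37,600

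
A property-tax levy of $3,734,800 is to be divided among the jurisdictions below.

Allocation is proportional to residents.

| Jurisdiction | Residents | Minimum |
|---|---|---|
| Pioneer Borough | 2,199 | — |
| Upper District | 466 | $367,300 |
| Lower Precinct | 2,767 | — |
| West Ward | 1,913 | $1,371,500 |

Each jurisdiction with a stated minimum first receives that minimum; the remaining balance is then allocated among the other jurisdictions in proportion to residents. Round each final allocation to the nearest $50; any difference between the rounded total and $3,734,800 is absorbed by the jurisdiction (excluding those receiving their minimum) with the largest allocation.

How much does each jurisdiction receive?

Pioneer Borough: $883,850 · Upper District: $367,300 · Lower Precinct: $1,112,150 · West Ward: $1,371,500

Minimums first: Upper District $367,300; West Ward $1,371,500. Balance $1,996,000.
Balance split over remaining residents 4,966: Pioneer Borough 883,850.99 → $883,850; Lower Precinct 1,112,149.01 → $1,112,150.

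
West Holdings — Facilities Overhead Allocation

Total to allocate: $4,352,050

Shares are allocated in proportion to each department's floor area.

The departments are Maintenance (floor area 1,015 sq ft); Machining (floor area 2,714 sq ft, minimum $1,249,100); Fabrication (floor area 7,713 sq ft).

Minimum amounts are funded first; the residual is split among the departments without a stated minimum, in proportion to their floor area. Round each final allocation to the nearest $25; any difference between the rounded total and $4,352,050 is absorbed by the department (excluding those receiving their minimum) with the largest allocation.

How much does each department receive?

Maintenance: $360,850; Machining: $1,249,100; Fabrication: $2,742,100

Fund the minimums — Machining $1,249,100. Remaining pool $3,102,950.
Remaining pool split over remaining floor area 8,728: Maintenance 360,849.48 → $360,850; Fabrication 2,742,100.52 → $2,742,100.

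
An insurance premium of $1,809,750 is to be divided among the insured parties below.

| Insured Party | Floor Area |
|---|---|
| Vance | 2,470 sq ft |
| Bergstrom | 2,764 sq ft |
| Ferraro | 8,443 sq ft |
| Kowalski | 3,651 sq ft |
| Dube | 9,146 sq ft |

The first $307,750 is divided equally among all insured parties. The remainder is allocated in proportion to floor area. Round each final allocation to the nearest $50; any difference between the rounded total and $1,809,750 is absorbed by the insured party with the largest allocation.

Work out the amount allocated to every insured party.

$307,750 shared equally gives $61,550 per insured party.
Remainder $1,502,000 by floor area (total 26,474): Vance 140,135.23 → $140,150; Bergstrom 156,815.29 → $156,800; Ferraro 479,012.84 → $479,000; Kowalski 207,139.16 → $207,150; Dube 518,897.48 → $518,900.
Totals: Vance $61,550 + $140,150 = $201,700; Bergstrom $61,550 + $156,800 = $218,350; Ferraro $61,550 + $479,000 = $540,550; Kowalski $61,550 + $207,150 = $268,700; Dube $61,550 + $518,900 = $580,450.

Vance: $201,700 | Bergstrom: $218,350 | Ferraro: $540,550 | Kowalski: $268,700 | Dube: $580,450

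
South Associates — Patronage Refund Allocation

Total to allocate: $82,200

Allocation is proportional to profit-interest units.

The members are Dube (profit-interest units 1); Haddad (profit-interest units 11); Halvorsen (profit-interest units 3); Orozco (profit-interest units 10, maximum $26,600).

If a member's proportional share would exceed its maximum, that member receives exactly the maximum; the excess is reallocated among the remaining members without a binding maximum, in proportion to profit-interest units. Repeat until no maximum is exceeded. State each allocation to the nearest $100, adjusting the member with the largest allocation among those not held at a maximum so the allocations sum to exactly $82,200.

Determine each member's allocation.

Dube: $3,700 · Haddad: $40,800 · Halvorsen: $11,100 · Orozco: $26,600

Total profit-interest units = 25.
Proportional shares (ignoring caps): Dube 3,288.00; Haddad 36,168.00; Halvorsen 9,864.00; Orozco 32,880.00.
Cap binds for Orozco ($26,600); remaining pool $55,600 reallocated over remaining profit-interest units 15.
Remaining shares: Dube 3,706.67 → $3,700; Haddad 40,773.33 → $40,800; Halvorsen 11,120.00 → $11,100.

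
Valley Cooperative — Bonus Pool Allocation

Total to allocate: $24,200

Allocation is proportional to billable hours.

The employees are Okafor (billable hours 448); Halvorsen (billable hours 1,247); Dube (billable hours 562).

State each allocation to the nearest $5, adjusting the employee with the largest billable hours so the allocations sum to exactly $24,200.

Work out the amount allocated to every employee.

Okafor: $4,805 | Halvorsen: $13,370 | Dube: $6,025

Total billable hours = 448 + 1,247 + 562 = 2,257.
Raw shares: Okafor 4,803.54; Halvorsen 13,370.58; Dube 6,025.88.
Rounded to nearest $5: Okafor $4,805; Halvorsen $13,370; Dube $6,025. Sum = $24,200.
No rounding difference to absorb.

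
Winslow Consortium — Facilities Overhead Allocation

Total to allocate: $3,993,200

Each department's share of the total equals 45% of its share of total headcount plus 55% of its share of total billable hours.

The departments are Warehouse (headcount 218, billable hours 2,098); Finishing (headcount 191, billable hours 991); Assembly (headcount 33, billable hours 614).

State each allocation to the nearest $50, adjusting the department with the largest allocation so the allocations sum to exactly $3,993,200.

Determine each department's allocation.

Headcount total 442; billable hours total 3,703.
Combined weights (45% headcount + 55% billable hours): Warehouse 0.5336; Finishing 0.3416; Assembly 0.1248.
Unrounded shares: Warehouse 2,130,603.44; Finishing 1,364,270.71; Assembly 498,325.85.
At nearest $50: Warehouse $2,130,600; Finishing $1,364,250; Assembly $498,350. Sum = $3,993,200.
No rounding difference to absorb.

Warehouse: $2,130,600; Finishing: $1,364,250; Assembly: $498,350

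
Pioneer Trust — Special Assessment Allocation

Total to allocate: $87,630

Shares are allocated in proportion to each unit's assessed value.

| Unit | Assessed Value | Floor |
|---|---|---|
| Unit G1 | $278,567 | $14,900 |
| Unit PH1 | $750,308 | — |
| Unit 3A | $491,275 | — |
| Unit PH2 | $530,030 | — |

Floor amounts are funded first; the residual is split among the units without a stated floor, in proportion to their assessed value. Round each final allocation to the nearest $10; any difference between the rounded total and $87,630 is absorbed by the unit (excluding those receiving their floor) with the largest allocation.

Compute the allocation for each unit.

Fund the minimums — Unit G1 $14,900. Remaining pool $72,730.
Remaining pool split over remaining assessed value 1,771,613: Unit PH1 30,802.38 → $30,800; Unit 3A 20,168.30 → $20,170; Unit PH2 21,759.31 → $21,760.

Unit G1: $14,900; Unit PH1: $30,800; Unit 3A: $20,170; Unit PH2: $21,760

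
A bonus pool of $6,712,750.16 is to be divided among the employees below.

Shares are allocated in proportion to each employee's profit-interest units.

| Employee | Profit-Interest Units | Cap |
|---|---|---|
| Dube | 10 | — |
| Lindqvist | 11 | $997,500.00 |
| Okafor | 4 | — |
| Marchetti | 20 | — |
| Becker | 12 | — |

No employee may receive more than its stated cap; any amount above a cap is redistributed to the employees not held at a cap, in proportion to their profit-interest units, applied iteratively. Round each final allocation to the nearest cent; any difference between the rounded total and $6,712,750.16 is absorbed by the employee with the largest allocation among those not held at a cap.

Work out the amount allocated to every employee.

Sum of profit-interest units: 57.
Unconstrained shares: Dube 1,177,675.4667; Lindqvist 1,295,443.0133; Okafor 471,070.1867; Marchetti 2,355,350.9333; Becker 1,413,210.5600.
Cap binds for Lindqvist ($997,500.00); remaining pool $5,715,250.16 reallocated over remaining profit-interest units 46.
Redistributed shares: Dube 1,242,445.6870 → $1,242,445.69; Okafor 496,978.2748 → $496,978.27; Marchetti 2,484,891.3739 → $2,484,891.37; Becker 1,490,934.8243 → $1,490,934.82.
Rounding difference +$0.01 applied to Marchetti → $2,484,891.38.

Dube: $1,242,445.69; Lindqvist: $997,500.00; Okafor: $496,978.27; Marchetti: $2,484,891.38; Becker: $1,490,934.82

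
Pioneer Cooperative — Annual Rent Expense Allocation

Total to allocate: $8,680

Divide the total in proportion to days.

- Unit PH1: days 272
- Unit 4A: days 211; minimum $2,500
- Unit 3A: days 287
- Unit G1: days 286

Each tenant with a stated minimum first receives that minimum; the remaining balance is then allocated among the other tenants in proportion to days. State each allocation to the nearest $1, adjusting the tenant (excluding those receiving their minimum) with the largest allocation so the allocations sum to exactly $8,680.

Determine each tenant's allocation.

Fund the minimums — Unit 4A $2,500. Residual $6,180.
Residual split over remaining days 845: Unit PH1 1,989.30 → $1,989; Unit 3A 2,099.01 → $2,099; Unit G1 2,091.69 → $2,092.

Unit PH1: $1,989 · Unit 4A: $2,500 · Unit 3A: $2,099 · Unit G1: $2,092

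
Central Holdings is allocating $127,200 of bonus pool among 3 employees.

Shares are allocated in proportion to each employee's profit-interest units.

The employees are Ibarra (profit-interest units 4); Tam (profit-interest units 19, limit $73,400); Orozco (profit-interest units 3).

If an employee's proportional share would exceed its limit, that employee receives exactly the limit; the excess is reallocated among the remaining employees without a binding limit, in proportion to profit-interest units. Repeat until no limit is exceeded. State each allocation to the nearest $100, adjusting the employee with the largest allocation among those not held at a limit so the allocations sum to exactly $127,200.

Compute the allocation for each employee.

Ibarra: $30,700 | Tam: $73,400 | Orozco: $23,100

Sum of profit-interest units: 26.
Pro-rata shares before constraints: Ibarra 19,569.23; Tam 92,953.85; Orozco 14,676.92.
Held at cap: Tam ($73,400); residual $53,800 reallocated over remaining profit-interest units 7.
Remaining shares: Ibarra 30,742.86 → $30,700; Orozco 23,057.14 → $23,100.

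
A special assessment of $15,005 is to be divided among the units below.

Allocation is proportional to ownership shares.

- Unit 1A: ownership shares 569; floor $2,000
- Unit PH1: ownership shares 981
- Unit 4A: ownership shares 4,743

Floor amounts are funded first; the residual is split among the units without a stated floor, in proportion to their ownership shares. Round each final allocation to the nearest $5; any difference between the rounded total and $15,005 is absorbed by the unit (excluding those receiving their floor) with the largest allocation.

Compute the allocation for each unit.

Minimums first: Unit 1A $2,000. Balance $13,005.
Balance split over remaining ownership shares 5,724: Unit PH1 2,228.84 → $2,230; Unit 4A 10,776.16 → $10,775.

Unit 1A: $2,000 | Unit PH1: $2,230 | Unit 4A: $10,775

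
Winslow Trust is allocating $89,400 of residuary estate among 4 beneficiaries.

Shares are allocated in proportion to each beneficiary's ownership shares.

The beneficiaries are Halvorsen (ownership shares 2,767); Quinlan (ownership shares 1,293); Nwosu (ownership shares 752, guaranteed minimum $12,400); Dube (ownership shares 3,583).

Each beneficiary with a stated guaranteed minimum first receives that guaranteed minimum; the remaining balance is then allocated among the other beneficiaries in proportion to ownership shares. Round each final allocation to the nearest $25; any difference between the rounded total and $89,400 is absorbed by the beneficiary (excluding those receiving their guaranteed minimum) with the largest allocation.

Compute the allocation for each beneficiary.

Halvorsen: $27,875 | Quinlan: $13,025 | Nwosu: $12,400 | Dube: $36,100

Fund the minimums — Nwosu $12,400. Balance $77,000.
Balance split over remaining ownership shares 7,643: Halvorsen 27,876.36 → $27,875; Quinlan 13,026.43 → $13,025; Dube 36,097.21 → $36,100.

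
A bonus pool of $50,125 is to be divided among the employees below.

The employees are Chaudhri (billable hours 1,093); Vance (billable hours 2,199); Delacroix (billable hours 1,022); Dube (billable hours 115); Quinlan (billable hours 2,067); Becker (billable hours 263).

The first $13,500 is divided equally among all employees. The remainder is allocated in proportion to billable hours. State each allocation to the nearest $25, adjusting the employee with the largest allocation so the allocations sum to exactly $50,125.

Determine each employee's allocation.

$13,500 shared equally gives $2,250 per employee.
Remainder $36,625 by billable hours (total 6,759): Chaudhri 5,922.64 → $5,925; Vance 11,915.72 → $11,925; Delacroix 5,537.91 → $5,550; Dube 623.15 → $625; Quinlan 11,200.45 → $11,200; Becker 1,425.12 → $1,425.
Rounding difference −$25 on remainder applied to Vance.
Totals: Chaudhri $2,250 + $5,925 = $8,175; Vance $2,250 + $11,900 = $14,150; Delacroix $2,250 + $5,550 = $7,800; Dube $2,250 + $625 = $2,875; Quinlan $2,250 + $11,200 = $13,450; Becker $2,250 + $1,425 = $3,675.

Chaudhri: $8,175 | Vance: $14,150 | Delacroix: $7,800 | Dube: $2,875 | Quinlan: $13,450 | Becker: $3,675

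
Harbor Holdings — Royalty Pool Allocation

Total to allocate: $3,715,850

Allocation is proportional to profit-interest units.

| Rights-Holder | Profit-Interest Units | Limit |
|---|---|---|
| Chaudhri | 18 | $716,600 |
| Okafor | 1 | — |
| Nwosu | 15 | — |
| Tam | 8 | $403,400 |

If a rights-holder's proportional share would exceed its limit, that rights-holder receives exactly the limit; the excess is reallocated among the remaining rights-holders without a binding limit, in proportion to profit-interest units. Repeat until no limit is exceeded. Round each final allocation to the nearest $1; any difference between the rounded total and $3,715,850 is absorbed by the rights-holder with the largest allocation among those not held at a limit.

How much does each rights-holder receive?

Total profit-interest units = 42.
Unconstrained shares: Chaudhri 1,592,507.14; Okafor 88,472.62; Nwosu 1,327,089.29; Tam 707,780.95.
Capped: Chaudhri ($716,600), Tam ($403,400); balance $2,595,850 reallocated over remaining profit-interest units 16.
Redistributed shares: Okafor 162,240.62 → $162,241; Nwosu 2,433,609.38 → $2,433,609.

Chaudhri: $716,600 | Okafor: $162,241 | Nwosu: $2,433,609 | Tam: $403,400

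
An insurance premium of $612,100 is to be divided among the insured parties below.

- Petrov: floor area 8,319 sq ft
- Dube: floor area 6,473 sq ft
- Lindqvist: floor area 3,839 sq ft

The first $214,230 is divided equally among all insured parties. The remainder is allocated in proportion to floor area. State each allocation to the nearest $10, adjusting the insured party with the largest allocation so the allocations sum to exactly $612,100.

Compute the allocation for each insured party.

$214,230 shared equally gives $71,410 per insured party.
Remainder $397,870 by floor area (total 18,631): Petrov 177,654.48 → $177,650; Dube 138,232.65 → $138,230; Lindqvist 81,982.87 → $81,980.
Rounding difference +$10 on remainder applied to Petrov.
Totals: Petrov $71,410 + $177,660 = $249,070; Dube $71,410 + $138,230 = $209,640; Lindqvist $71,410 + $81,980 = $153,390.

Petrov: $249,070 · Dube: $209,640 · Lindqvist: $153,390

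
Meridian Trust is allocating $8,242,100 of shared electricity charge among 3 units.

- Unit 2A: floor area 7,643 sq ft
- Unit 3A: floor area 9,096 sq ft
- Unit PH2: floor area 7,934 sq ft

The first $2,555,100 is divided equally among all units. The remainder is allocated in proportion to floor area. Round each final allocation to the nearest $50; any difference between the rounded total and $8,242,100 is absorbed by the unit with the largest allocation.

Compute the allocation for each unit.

$2,555,100 shared equally gives $851,700 per unit.
Remainder $5,687,000 by floor area (total 24,673): Unit 2A 1,761,672.31 → $1,761,650; Unit 3A 2,096,581.36 → $2,096,600; Unit PH2 1,828,746.32 → $1,828,750.
Totals: Unit 2A $851,700 + $1,761,650 = $2,613,350; Unit 3A $851,700 + $2,096,600 = $2,948,300; Unit PH2 $851,700 + $1,828,750 = $2,680,450.

Unit 2A: $2,613,350; Unit 3A: $2,948,300; Unit PH2: $2,680,450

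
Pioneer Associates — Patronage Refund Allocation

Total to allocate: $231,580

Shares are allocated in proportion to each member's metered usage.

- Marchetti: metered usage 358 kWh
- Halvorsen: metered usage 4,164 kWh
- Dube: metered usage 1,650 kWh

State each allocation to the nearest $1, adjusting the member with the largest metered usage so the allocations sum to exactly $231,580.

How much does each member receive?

Metered usage total: 6,172.
Pro-rata amounts: Marchetti 358/6,172 × $231,580 = 13,432.54; Halvorsen 4,164/6,172 × $231,580 = 156,237.71; Dube 1,650/6,172 × $231,580 = 61,909.75.
Rounded to nearest $1: Marchetti $13,433; Halvorsen $156,238; Dube $61,910. Sum = $231,581.
Difference $231,580 − $231,581 = −$1 applied to largest metered usage (Halvorsen): Halvorsen becomes $156,237.

Marchetti: $13,433 | Halvorsen: $156,237 | Dube: $61,910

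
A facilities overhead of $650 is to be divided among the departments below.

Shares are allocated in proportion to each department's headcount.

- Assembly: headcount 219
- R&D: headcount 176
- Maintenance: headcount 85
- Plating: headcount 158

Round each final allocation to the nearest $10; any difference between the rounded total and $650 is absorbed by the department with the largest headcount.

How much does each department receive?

Sum of headcount: 219 + 176 + 85 + 158 = 638.
Proportional shares: Assembly 223.12; R&D 179.31; Maintenance 86.60; Plating 160.97.
After rounding ($10): Assembly $220; R&D $180; Maintenance $90; Plating $160. Sum = $650.
Sum already equals the total — no adjustment.

Assembly: $220 · R&D: $180 · Maintenance: $90 · Plating: $160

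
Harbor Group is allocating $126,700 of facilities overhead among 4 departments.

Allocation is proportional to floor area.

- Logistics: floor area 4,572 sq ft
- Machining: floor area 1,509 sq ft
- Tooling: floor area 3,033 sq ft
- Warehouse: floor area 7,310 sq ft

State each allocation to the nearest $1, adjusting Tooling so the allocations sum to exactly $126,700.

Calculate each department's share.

Logistics: $35,270; Machining: $11,641; Tooling: $23,397; Warehouse: $56,392

Sum of floor area: 16,424.
Unrounded shares: Logistics 4,572/16,424 × $126,700 = 35,269.87; Machining 1,509/16,424 × $126,700 = 11,640.91; Tooling 3,033/16,424 × $126,700 = 23,397.53; Warehouse 7,310/16,424 × $126,700 = 56,391.68.
After rounding ($1): Logistics $35,270; Machining $11,641; Tooling $23,398; Warehouse $56,392. Sum = $126,701.
Difference $126,700 − $126,701 = −$1 applied to Tooling: Tooling becomes $23,397.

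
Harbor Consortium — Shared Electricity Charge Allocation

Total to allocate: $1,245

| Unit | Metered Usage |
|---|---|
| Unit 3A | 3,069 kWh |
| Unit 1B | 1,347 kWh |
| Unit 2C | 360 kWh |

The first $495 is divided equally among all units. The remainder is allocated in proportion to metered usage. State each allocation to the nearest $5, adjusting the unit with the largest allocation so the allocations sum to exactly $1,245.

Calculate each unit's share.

First tranche $495 split equally: $165 each.
Remainder $750 by metered usage (total 4,776): Unit 3A 481.94 → $480; Unit 1B 211.53 → $210; Unit 2C 56.53 → $55.
Rounding difference +$5 on remainder applied to Unit 3A.
Totals: Unit 3A $165 + $485 = $650; Unit 1B $165 + $210 = $375; Unit 2C $165 + $55 = $220.

Unit 3A: $650 · Unit 1B: $375 · Unit 2C: $220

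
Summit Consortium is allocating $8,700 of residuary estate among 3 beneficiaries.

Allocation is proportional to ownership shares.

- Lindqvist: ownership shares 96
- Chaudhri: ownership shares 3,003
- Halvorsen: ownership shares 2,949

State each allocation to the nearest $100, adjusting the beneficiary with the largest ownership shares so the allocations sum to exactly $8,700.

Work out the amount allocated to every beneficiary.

Combined ownership shares = 6,048.
Raw shares: Lindqvist 96/6,048 × $8,700 = 138.10; Chaudhri 3,003/6,048 × $8,700 = 4,319.79; Halvorsen 2,949/6,048 × $8,700 = 4,242.11.
At nearest $100: Lindqvist $100; Chaudhri $4,300; Halvorsen $4,200. Sum = $8,600.
Difference $8,700 − $8,600 = +$100 applied to largest ownership shares (Chaudhri): Chaudhri becomes $4,400.

Lindqvist: $100; Chaudhri: $4,400; Halvorsen: $4,200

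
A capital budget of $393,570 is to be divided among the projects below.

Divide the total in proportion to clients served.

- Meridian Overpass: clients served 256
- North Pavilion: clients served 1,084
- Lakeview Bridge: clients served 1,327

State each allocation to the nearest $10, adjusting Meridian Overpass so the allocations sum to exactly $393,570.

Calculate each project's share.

Meridian Overpass: $37,770 | North Pavilion: $159,970 | Lakeview Bridge: $195,830

Clients served total: 2,667.
Unrounded shares: Meridian Overpass 256/2,667 × $393,570 = 37,778.00; North Pavilion 1,084/2,667 × $393,570 = 159,966.21; Lakeview Bridge 1,327/2,667 × $393,570 = 195,825.79.
After rounding ($10): Meridian Overpass $37,780; North Pavilion $159,970; Lakeview Bridge $195,830. Sum = $393,580.
Difference $393,570 − $393,580 = −$10 applied to Meridian Overpass: Meridian Overpass becomes $37,770.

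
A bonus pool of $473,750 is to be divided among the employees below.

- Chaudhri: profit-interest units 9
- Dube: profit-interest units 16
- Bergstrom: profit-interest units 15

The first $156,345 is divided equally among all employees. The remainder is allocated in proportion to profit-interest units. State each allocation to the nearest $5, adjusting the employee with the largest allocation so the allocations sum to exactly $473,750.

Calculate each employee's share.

Chaudhri: $123,530; Dube: $179,080; Bergstrom: $171,140

Equal tier: $156,345 ÷ 3 = $52,115 apiece.
Remainder $317,405 by profit-interest units (total 40): Chaudhri 71,416.12 → $71,415; Dube 126,962.00 → $126,960; Bergstrom 119,026.88 → $119,025.
Rounding difference +$5 on remainder applied to Dube.
Totals: Chaudhri $52,115 + $71,415 = $123,530; Dube $52,115 + $126,965 = $179,080; Bergstrom $52,115 + $119,025 = $171,140.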